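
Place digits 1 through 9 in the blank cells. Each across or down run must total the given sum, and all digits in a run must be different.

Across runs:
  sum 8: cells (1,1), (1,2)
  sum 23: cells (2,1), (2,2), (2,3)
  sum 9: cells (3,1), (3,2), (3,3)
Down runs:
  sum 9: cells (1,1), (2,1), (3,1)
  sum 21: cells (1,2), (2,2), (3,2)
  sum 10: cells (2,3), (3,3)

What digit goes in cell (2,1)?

23 in 3 cells must be {6,8,9}.
Only 6 fits (2,1) under both its across sum 23 and down sum 9.

6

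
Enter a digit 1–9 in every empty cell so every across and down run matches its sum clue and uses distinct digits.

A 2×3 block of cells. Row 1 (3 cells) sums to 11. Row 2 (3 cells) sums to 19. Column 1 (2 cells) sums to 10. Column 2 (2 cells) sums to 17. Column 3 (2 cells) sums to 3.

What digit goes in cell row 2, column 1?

17 in 2 cells must be {8,9}; 3 in 2 cells must be {1,2}.
The 11 across and the 17 down share only 8, so (1,2) = 8.
(2,2) = 17 − 8 = 9 completes the 17 down.
Given what's placed, (2,3) must be 2 to fit the 19 across and 3 down.
(1,3) = 3 − 2 = 1 completes the 3 down.
(2,1) = 19 − 11 = 8 completes the 19 across.
(1,1) = 11 − 9 = 2 completes the 11 across.

8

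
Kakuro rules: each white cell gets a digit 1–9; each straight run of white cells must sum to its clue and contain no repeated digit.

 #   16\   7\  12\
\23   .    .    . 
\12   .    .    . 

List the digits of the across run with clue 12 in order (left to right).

7 1 4

23 in 3 cells must be {6,8,9}; 16 in 2 cells must be {7,9}.
The 23 across and the 16 down share only 9, so R1C1 = 9.
Given what's placed, R1C2 must be 6 to fit the 23 across and 7 down.
R1C3 = 23 − 15 = 8 completes the 23 across.
R2C1 = 16 − 9 = 7 completes the 16 down.
R2C2 = 7 − 6 = 1 completes the 7 down.
R2C3 = 12 − 8 = 4 completes the 12 across.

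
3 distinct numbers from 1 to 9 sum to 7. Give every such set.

{1,2,4}

3 distinct digits from 1–9 sum between 6 and 24.
Only one set works: {1,2,4}.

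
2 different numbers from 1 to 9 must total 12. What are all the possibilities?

2 distinct digits from 1–9 sum between 3 and 17.

{3,9}; {4,8}; {5,7}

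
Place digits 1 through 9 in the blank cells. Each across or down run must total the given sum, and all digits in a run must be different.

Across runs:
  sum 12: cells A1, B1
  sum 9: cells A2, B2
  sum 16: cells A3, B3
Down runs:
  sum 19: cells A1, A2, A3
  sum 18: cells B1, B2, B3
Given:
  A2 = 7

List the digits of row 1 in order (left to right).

16 in 2 cells must be {7,9}.
B2 = 9 − 7 = 2 completes the 9 across.
Given what's placed, A3 must be 9 to fit the 16 across and 19 down.
B3 = 16 − 9 = 7 completes the 16 across.
A1 = 19 − 16 = 3 completes the 19 down.
B1 = 12 − 3 = 9 completes the 12 across.

3 9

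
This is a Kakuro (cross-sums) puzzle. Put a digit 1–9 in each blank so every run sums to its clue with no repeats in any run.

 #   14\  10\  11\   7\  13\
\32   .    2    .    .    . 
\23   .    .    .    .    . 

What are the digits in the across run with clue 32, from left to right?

9 2 8 6 7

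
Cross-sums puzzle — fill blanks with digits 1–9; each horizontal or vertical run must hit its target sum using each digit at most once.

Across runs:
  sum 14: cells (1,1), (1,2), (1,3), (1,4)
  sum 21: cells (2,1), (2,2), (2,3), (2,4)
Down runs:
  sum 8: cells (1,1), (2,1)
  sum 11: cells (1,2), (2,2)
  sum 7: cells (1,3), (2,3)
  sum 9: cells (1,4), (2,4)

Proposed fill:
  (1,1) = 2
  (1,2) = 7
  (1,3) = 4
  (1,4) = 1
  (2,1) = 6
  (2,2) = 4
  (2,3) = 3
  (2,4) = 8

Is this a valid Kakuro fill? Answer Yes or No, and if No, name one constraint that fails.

Yes

Across: 2+7+4+1=14; 6+4+3+8=21. Down: 2+6=8; 7+4=11; 4+3=7; 1+8=9. No digit repeats within any run.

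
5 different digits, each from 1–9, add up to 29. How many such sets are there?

8

5 distinct digits from 1–9 sum between 15 and 35.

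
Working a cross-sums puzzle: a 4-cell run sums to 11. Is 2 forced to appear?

The only way to make 11 from 4 distinct digits is {1,2,3,5}, which contains 2.

Yes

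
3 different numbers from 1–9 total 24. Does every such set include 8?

Yes

The only way to make 24 from 3 distinct digits is {7,8,9}, which contains 8.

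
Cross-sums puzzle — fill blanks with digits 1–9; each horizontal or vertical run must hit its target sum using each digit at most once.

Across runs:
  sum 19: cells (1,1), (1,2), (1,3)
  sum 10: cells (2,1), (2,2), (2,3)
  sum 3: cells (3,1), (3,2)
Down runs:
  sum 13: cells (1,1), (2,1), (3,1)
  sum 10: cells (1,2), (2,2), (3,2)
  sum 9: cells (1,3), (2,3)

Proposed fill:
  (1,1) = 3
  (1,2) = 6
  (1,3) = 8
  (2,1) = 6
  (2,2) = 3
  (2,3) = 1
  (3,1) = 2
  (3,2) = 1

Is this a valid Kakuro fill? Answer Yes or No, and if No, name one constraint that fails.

No — the down run (1,1)–(3,1) sums to 11, not 13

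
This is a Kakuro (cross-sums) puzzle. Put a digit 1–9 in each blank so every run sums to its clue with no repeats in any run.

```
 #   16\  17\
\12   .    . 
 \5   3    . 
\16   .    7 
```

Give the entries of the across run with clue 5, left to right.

16 in 2 cells must be {7,9}.
R2C2 = 5 − 3 = 2 completes the 5 across.
R3C1 = 16 − 7 = 9 completes the 16 across.
R1C1 = 16 − 12 = 4 completes the 16 down.
R1C2 = 12 − 4 = 8 completes the 12 across.

3 2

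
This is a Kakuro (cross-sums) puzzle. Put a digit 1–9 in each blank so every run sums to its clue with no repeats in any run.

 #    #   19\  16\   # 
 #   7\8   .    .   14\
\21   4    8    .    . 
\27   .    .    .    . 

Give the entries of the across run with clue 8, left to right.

2 6

R2C4 = 6: the only remaining digit allowed by both the 21 across and the 14 down.
R3C1 = 7 − 4 = 3 completes the 7 down.
R3C4 = 14 − 6 = 8 completes the 14 down.
R2C3 = 21 − 18 = 3 completes the 21 across.
No cell is forced outright now. R3C2 can only be 7 or 9 (the digits allowed by both its 27 across and its 19 down). If R3C2 = 7: then R1C2 would have to be in {1,2,3,5,6,7} for the 8 across but in {4} for the 19 down — contradiction. So R3C2 = 9.
R1C2 = 19 − 17 = 2 completes the 19 down.
R1C3 = 8 − 2 = 6 completes the 8 across.
R3C3 = 27 − 20 = 7 completes the 27 across.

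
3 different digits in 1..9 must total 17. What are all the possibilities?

{1,7,9}; {2,6,9}; {2,7,8}; {3,5,9}; {3,6,8}; {4,5,8}; {4,6,7}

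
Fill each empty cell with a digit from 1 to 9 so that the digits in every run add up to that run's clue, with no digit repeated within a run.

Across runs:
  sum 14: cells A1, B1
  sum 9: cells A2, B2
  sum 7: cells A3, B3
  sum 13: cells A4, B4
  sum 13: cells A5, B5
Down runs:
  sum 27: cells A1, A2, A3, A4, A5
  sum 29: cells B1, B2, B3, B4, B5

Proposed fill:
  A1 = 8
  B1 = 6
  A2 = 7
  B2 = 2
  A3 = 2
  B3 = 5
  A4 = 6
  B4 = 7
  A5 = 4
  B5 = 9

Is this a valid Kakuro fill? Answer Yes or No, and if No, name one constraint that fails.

Yes

Across: 8+6=14; 7+2=9; 2+5=7; 6+7=13; 4+9=13. Down: 8+7+2+6+4=27; 6+2+5+7+9=29. No digit repeats within any run.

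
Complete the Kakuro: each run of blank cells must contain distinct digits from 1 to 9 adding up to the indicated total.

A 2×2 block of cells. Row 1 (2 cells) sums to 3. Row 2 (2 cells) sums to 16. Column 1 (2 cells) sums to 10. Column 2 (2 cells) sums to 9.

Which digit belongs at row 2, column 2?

3 in 2 cells must be {1,2}; 16 in 2 cells must be {7,9}.
The 16 across and the 9 down share only 7, so (2,2) = 7.
(1,2) = 9 − 7 = 2 completes the 9 down.
(2,1) = 16 − 7 = 9 completes the 16 across.
(1,1) = 3 − 2 = 1 completes the 3 across.

7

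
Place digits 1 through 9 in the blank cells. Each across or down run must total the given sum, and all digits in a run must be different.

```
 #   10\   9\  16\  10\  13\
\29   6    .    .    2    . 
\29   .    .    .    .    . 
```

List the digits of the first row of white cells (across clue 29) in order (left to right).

6 8 9 2 4

16 in 2 cells must be {7,9}.
R2C1 = 10 − 6 = 4 completes the 10 down.
R2C4 = 10 − 2 = 8 completes the 10 down.
Nothing is forced directly, so branch on R1C3, whose candidates are 7 or 9. If R1C3 = 7: that forces R1C2 = 5, R1C5 = 9, after which R2C2 would have to be in {1,2,3,5,6,7,9} for the 29 across but in {4} for the 9 down — contradiction. So R1C3 = 9.
R2C3 = 16 − 9 = 7 completes the 16 down.
R2C5 = 9: the only remaining digit allowed by both the 29 across and the 13 down.
R1C5 = 13 − 9 = 4 completes the 13 down.
R2C2 = 29 − 28 = 1 completes the 29 across.
R1C2 = 29 − 21 = 8 completes the 29 across.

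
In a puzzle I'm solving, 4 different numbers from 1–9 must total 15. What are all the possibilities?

4 distinct digits from 1–9 sum between 10 and 30.

{1,2,3,9}; {1,2,4,8}; {1,2,5,7}; {1,3,4,7}; {1,3,5,6}; {2,3,4,6}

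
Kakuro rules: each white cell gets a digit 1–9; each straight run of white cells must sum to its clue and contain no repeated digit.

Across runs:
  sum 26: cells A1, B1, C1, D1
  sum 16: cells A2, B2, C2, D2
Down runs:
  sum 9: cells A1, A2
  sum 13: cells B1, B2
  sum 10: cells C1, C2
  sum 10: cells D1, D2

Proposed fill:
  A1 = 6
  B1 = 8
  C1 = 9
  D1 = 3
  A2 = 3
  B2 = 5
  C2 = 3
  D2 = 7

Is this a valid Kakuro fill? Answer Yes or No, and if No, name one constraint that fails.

No — the down run C1–C2 sums to 12, not 10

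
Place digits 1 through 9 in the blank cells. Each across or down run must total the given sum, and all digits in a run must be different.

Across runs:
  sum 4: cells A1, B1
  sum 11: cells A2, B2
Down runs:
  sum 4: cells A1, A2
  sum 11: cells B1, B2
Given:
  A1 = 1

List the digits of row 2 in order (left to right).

3, 8

4 in 2 cells must be {1,3}.
B1 = 4 − 1 = 3 completes the 4 across.
A2 = 4 − 1 = 3 completes the 4 down.
B2 = 11 − 3 = 8 completes the 11 across.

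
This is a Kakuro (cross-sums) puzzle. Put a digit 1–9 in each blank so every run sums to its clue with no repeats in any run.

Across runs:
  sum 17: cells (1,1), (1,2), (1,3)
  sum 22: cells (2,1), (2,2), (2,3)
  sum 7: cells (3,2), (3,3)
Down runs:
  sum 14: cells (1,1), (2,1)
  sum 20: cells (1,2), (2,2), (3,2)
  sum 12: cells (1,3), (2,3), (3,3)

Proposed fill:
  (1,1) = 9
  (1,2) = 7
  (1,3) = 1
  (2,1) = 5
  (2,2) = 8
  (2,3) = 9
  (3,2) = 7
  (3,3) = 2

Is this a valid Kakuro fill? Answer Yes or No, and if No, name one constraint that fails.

No — the down run (1,2)–(3,2) sums to 22, not 20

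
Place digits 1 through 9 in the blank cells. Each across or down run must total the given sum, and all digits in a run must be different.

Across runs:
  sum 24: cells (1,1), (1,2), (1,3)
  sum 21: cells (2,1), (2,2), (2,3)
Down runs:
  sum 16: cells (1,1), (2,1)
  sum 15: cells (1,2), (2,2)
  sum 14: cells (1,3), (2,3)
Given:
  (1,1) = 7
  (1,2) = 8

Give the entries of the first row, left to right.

24 in 3 cells must be {7,8,9}; 16 in 2 cells must be {7,9}.
(1,3) = 24 − 15 = 9 completes the 24 across.
(2,1) = 16 − 7 = 9 completes the 16 down.
(2,2) = 15 − 8 = 7 completes the 15 down.
(2,3) = 21 − 16 = 5 completes the 21 across.

7 8 9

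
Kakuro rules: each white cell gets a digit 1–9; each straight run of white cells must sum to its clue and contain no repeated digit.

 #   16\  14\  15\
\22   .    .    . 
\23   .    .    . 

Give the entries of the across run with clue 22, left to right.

7, 6, 9

23 in 3 cells must be {6,8,9}; 16 in 2 cells must be {7,9}.
The 23 across and the 16 down share only 9, so R2C1 = 9.
R1C1 = 16 − 9 = 7 completes the 16 down.
Nothing is forced directly, so branch on R2C2, whose candidates are 6 or 8. If R2C2 = 6: then R1C2 would have to be in {6,9} for the 22 across but in {8} for the 14 down — contradiction. So R2C2 = 8.
R1C2 = 14 − 8 = 6 completes the 14 down.
R1C3 = 22 − 13 = 9 completes the 22 across.
R2C3 = 23 − 17 = 6 completes the 23 across.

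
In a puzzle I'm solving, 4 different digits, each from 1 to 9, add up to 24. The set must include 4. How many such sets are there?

3

4 distinct digits from 1–9 sum between 10 and 30.
Keeping only sets containing 4.
Enumerating: {3,4,8,9}, {4,5,6,9}, {4,5,7,8}.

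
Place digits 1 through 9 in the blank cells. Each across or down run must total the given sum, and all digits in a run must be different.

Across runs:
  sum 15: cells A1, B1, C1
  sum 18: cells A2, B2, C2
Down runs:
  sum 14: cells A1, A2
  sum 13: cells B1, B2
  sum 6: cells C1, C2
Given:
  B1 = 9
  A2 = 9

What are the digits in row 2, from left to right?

A1 = 14 − 9 = 5 completes the 14 down.
C1 = 15 − 14 = 1 completes the 15 across.
B2 = 13 − 9 = 4 completes the 13 down.
C2 = 18 − 13 = 5 completes the 18 across.

9 4 5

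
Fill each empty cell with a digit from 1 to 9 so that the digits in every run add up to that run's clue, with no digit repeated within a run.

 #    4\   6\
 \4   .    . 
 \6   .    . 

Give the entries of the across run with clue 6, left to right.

1 5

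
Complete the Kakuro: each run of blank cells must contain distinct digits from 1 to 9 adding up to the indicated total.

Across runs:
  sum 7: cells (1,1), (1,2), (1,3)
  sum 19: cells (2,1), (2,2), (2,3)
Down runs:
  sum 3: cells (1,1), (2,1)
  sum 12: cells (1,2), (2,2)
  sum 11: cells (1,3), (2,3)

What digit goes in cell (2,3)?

7 in 3 cells must be {1,2,4}; 3 in 2 cells must be {1,2}.
The 7 across and the 12 down share only 4, so (1,2) = 4.
Given what's placed, (1,3) must be 2 to fit the 7 across and 11 down.
(2,1) = 2: only digit in both the 19-across and 3-down candidate sets.
(2,2) = 12 − 4 = 8 completes the 12 down.
(2,3) = 19 − 10 = 9 completes the 19 across.
(1,1) = 7 − 6 = 1 completes the 7 across.

9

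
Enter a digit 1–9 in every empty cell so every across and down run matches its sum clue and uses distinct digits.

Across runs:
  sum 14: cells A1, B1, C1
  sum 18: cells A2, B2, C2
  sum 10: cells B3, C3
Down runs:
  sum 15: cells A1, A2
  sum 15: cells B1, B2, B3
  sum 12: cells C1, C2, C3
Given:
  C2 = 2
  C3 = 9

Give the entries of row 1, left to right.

C1 = 12 − 11 = 1 completes the 12 down.
B3 = 10 − 9 = 1 completes the 10 across.
Given what's placed, B2 must be 9 to fit the 18 across and 15 down.
B1 = 15 − 10 = 5 completes the 15 down.
A2 = 18 − 11 = 7 completes the 18 across.
A1 = 14 − 6 = 8 completes the 14 across.

8 5 1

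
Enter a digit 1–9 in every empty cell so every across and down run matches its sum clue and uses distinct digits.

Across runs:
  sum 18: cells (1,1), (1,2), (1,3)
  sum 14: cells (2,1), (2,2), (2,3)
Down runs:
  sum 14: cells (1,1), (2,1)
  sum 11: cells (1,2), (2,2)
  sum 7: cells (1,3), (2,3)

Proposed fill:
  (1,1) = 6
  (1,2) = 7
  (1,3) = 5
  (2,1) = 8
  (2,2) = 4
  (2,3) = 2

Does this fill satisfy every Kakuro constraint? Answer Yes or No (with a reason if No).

Yes

Across: 6+7+5=18; 8+4+2=14. Down: 6+8=14; 7+4=11; 5+2=7. No digit repeats within any run.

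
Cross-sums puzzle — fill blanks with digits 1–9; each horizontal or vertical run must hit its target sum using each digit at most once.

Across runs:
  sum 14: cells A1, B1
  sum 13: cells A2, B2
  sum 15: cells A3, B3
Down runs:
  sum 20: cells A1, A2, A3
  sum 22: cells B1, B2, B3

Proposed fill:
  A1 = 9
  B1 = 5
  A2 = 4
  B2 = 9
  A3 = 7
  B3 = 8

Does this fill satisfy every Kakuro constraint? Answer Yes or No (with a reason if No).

Across: 9+5=14; 4+9=13; 7+8=15. Down: 9+4+7=20; 5+9+8=22. No digit repeats within any run.

Yes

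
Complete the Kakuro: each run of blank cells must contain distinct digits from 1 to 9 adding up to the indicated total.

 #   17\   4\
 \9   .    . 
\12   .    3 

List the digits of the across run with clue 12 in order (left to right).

9 3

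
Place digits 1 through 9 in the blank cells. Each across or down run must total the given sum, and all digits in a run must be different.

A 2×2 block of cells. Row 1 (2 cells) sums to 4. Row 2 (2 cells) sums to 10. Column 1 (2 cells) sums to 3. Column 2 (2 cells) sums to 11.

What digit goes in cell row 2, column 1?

2

4 in 2 cells must be {1,3}; 3 in 2 cells must be {1,2}.
The 4 across and the 3 down share only 1, so (1,1) = 1.
(1,2) = 4 − 1 = 3 completes the 4 across.
(2,1) = 3 − 1 = 2 completes the 3 down.
(2,2) = 10 − 2 = 8 completes the 10 across.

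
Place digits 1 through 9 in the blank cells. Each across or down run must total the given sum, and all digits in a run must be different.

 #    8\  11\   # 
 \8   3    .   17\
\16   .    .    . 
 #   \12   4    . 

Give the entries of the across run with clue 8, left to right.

3 5

17 in 2 cells must be {8,9}.
R1C2 = 8 − 3 = 5 completes the 8 across.
R2C1 = 8 − 3 = 5 completes the 8 down.
R2C2 = 11 − 9 = 2 completes the 11 down.
R2C3 = 16 − 7 = 9 completes the 16 across.
R3C3 = 12 − 4 = 8 completes the 12 across.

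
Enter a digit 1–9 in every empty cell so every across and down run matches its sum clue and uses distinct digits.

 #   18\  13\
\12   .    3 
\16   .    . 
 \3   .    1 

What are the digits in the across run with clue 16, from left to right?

16 in 2 cells must be {7,9}; 3 in 2 cells must be {1,2}.
R1C1 = 12 − 3 = 9 completes the 12 across.
R2C1 = 7: the only remaining digit allowed by both the 16 across and the 18 down.
R2C2 = 16 − 7 = 9 completes the 16 across.
R3C1 = 3 − 1 = 2 completes the 3 across.

7, 9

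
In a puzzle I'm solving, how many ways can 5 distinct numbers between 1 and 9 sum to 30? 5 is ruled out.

2

5 distinct digits from 1–9 sum between 15 and 35.
Dropping sets that contain 5.
Enumerating: {2,4,7,8,9}, {3,4,6,8,9}.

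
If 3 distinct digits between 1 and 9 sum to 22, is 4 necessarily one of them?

Counterexample: {5,8,9} sums to 22 without using 4.

No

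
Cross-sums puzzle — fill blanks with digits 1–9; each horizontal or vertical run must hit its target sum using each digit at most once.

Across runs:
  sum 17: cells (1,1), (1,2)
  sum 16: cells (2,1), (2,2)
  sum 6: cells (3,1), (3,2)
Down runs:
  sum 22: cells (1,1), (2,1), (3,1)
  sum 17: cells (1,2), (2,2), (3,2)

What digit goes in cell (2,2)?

7

17 in 2 cells must be {8,9}; 16 in 2 cells must be {7,9}.
The 6 across and the 22 down share only 5, so (3,1) = 5.
(3,2) = 6 − 5 = 1 completes the 6 across.
Given what's placed, (1,2) must be 9 to fit the 17 across and 17 down.
(2,1) = 9: the only remaining digit allowed by both the 16 across and the 22 down.
(2,2) = 16 − 9 = 7 completes the 16 across.
(1,1) = 17 − 9 = 8 completes the 17 across.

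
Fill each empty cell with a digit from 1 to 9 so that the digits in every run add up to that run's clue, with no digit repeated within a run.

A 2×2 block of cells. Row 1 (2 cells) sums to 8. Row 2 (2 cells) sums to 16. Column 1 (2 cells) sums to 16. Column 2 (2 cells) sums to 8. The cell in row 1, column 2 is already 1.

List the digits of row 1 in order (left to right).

7 1

16 in 2 cells must be {7,9}.
(1,1) = 8 − 1 = 7 completes the 8 across.
(2,1) = 16 − 7 = 9 completes the 16 down.
(2,2) = 16 − 9 = 7 completes the 16 across.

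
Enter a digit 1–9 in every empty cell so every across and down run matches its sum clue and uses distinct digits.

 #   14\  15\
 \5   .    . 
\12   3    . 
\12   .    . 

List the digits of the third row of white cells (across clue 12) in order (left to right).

7 5

R2C2 = 12 − 3 = 9 completes the 12 across.
Nothing is forced directly, so branch on R1C1, whose candidates are 2 or 4. If R1C1 = 2: then R1C2 would have to be in {3} for the 5 across but in {1,2,4,5} for the 15 down — contradiction. So R1C1 = 4.
R1C2 = 5 − 4 = 1 completes the 5 across.
R3C1 = 14 − 7 = 7 completes the 14 down.
R3C2 = 12 − 7 = 5 completes the 12 across.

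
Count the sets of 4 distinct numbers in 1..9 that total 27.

3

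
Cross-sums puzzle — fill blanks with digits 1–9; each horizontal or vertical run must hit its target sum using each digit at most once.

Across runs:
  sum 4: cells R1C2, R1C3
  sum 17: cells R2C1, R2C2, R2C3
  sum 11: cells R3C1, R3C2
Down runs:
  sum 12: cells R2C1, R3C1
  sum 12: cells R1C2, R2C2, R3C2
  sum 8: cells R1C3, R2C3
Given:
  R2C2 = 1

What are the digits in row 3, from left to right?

3 8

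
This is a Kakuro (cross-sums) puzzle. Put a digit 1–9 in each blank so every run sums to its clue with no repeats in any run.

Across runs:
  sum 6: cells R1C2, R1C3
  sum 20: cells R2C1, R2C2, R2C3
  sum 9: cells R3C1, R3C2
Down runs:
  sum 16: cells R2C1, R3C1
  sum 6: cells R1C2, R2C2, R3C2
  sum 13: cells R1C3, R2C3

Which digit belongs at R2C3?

16 in 2 cells must be {7,9}; 6 in 3 cells must be {1,2,3}.
The 20 across and the 6 down share only 3, so R2C2 = 3.
Intersecting the 9 across with the 16 down forces R3C1 = 7.
R3C2 = 9 − 7 = 2 completes the 9 across.
R1C2 = 6 − 5 = 1 completes the 6 down.
R1C3 = 6 − 1 = 5 completes the 6 across.
R2C1 = 16 − 7 = 9 completes the 16 down.
R2C3 = 20 − 12 = 8 completes the 20 across.

8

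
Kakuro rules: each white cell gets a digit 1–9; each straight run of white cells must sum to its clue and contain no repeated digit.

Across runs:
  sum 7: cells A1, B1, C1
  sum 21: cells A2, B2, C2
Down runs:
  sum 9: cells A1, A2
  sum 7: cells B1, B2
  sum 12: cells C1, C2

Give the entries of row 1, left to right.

7 in 3 cells must be {1,2,4}.
The 7 across and the 12 down share only 4, so C1 = 4.
C2 = 12 − 4 = 8 completes the 12 down.
Nothing is forced directly, so branch on B2, whose candidates are 4 or 6. If B2 = 4: then B1 would have to be in {1,2} for the 7 across but in {3} for the 7 down — contradiction. So B2 = 6.
B1 = 7 − 6 = 1 completes the 7 down.
A2 = 21 − 14 = 7 completes the 21 across.
A1 = 7 − 5 = 2 completes the 7 across.

2 1 4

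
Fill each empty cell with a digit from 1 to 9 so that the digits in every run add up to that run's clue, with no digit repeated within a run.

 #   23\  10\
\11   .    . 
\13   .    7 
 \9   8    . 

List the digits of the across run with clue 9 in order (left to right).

8 1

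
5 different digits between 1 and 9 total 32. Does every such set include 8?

Yes

Every partition of 32 into 5 distinct digits includes 8: {2,6,7,8,9}, {3,5,7,8,9}, {4,5,6,8,9}.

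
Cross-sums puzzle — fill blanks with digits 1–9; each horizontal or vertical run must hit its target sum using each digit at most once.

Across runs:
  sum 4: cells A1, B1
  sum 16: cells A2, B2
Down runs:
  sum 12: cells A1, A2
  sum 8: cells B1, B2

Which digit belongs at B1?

1

4 in 2 cells must be {1,3}; 16 in 2 cells must be {7,9}.
The 4 across and the 12 down share only 3, so A1 = 3.
B1 = 4 − 3 = 1 completes the 4 across.
A2 = 12 − 3 = 9 completes the 12 down.
B2 = 16 − 9 = 7 completes the 16 across.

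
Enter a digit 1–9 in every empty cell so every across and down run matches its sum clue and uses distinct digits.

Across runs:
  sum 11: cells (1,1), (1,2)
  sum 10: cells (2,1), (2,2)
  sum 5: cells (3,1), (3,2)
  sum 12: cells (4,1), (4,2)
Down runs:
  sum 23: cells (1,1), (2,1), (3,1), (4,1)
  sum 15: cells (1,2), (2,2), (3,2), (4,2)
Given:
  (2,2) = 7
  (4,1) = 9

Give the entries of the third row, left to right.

4 1

(2,1) = 10 − 7 = 3 completes the 10 across.
Given what's placed, (3,1) must be 4 to fit the 5 across and 23 down.
(3,2) = 5 − 4 = 1 completes the 5 across.
(4,2) = 12 − 9 = 3 completes the 12 across.
(1,1) = 23 − 16 = 7 completes the 23 down.
(1,2) = 11 − 7 = 4 completes the 11 across.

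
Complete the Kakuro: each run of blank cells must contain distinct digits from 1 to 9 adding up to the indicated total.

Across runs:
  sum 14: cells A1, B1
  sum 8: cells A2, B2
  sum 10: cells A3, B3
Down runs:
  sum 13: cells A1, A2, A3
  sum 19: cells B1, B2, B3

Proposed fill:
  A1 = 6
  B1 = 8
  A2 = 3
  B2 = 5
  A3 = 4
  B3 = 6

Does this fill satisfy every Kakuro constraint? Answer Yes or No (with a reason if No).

Yes

Across: 6+8=14; 3+5=8; 4+6=10. Down: 6+3+4=13; 8+5+6=19. No digit repeats within any run.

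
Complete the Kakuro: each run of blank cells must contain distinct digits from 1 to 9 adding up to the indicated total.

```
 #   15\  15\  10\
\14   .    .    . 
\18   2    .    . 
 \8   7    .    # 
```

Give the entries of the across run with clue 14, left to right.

R1C1 = 15 − 9 = 6 completes the 15 down.
R3C2 = 8 − 7 = 1 completes the 8 across.
Given what's placed, R1C2 must be 5 to fit the 14 across and 15 down.
R1C3 = 14 − 11 = 3 completes the 14 across.
R2C2 = 15 − 6 = 9 completes the 15 down.
R2C3 = 18 − 11 = 7 completes the 18 across.

6, 5, 3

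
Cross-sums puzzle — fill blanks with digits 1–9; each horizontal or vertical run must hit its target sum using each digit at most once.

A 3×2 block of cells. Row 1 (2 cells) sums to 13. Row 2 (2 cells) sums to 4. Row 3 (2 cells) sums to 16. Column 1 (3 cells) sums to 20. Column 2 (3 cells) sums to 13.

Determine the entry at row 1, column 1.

8

4 in 2 cells must be {1,3}; 16 in 2 cells must be {7,9}.
The 4 across and the 20 down share only 3, so (2,1) = 3.
(2,2) = 4 − 3 = 1 completes the 4 across.
Given what's placed, (3,1) must be 9 to fit the 16 across and 20 down.
(3,2) = 16 − 9 = 7 completes the 16 across.
(1,1) = 20 − 12 = 8 completes the 20 down.
(1,2) = 13 − 8 = 5 completes the 13 across.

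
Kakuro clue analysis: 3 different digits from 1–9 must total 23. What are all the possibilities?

{6,8,9}

3 distinct digits from 1–9 sum between 6 and 24.
Only one set works: {6,8,9}.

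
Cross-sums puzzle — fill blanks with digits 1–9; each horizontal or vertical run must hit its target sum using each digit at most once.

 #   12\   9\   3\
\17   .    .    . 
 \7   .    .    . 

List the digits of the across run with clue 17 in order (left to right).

8, 7, 2

7 in 3 cells must be {1,2,4}; 3 in 2 cells must be {1,2}.
The 7 across and the 12 down share only 4, so R2C1 = 4.
R1C1 = 12 − 4 = 8 completes the 12 down.
Given what's placed, R1C3 must be 2 to fit the 17 across and 3 down.
R2C3 = 3 − 2 = 1 completes the 3 down.
R1C2 = 17 − 10 = 7 completes the 17 across.
R2C2 = 7 − 5 = 2 completes the 7 across.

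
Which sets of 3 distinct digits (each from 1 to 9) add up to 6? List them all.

3 distinct digits from 1–9 sum between 6 and 24.
Only one set works: {1,2,3}.

{1,2,3}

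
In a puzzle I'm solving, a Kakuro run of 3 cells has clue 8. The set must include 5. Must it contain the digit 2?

The only way to make 8 from 3 distinct digits under that restriction is {1,2,5}, which contains 2.

Yes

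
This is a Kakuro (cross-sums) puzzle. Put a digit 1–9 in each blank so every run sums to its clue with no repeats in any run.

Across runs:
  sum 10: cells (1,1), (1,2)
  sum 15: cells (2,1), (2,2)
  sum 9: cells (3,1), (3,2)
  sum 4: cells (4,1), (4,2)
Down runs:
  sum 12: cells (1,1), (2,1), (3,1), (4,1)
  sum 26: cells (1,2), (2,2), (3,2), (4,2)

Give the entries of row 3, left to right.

3, 6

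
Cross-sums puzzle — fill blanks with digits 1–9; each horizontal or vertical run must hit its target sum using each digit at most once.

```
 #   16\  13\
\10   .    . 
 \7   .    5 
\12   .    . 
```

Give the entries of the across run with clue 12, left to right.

5 7

R2C1 = 7 − 5 = 2 completes the 7 across.
Given what's placed, R3C2 must be 7 to fit the 12 across and 13 down.
R1C2 = 13 − 12 = 1 completes the 13 down.
R3C1 = 12 − 7 = 5 completes the 12 across.
R1C1 = 10 − 1 = 9 completes the 10 across.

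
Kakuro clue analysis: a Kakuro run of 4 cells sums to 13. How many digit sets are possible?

4 distinct digits from 1–9 sum between 10 and 30.
Enumerating: {1,2,3,7}, {1,2,4,6}, {1,3,4,5}.

3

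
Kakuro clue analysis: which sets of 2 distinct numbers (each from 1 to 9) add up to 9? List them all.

2 distinct digits from 1–9 sum between 3 and 17.

{1,8}; {2,7}; {3,6}; {4,5}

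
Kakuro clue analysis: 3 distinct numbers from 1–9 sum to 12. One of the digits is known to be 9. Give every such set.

3 distinct digits from 1–9 sum between 6 and 24.
Keeping only sets containing 9.
Only one set works: {1,2,9}.

{1,2,9}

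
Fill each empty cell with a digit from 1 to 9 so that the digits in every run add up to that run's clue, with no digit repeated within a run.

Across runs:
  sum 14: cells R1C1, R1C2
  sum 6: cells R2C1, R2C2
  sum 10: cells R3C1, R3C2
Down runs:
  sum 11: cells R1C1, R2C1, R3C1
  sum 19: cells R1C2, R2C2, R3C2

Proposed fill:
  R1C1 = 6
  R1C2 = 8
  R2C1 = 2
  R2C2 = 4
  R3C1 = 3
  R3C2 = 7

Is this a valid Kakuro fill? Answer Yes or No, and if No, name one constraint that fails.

Yes

Across: 6+8=14; 2+4=6; 3+7=10. Down: 6+2+3=11; 8+4+7=19. No digit repeats within any run.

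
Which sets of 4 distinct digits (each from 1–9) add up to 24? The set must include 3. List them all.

{3,4,8,9}; {3,5,7,9}; {3,6,7,8}

4 distinct digits from 1–9 sum between 10 and 30.
Keeping only sets containing 3.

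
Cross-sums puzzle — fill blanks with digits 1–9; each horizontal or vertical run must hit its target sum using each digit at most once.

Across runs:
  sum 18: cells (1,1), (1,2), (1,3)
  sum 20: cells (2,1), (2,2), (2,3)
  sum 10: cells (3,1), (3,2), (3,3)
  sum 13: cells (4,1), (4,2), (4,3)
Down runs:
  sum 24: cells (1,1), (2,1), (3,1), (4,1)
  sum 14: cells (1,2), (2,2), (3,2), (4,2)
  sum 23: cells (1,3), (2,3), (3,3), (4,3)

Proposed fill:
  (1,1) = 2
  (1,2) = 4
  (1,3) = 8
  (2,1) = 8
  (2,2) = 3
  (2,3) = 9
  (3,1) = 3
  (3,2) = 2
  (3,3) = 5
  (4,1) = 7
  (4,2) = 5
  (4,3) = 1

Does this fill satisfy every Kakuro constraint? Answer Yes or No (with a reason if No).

No — the down run (1,1)–(4,1) sums to 20, not 24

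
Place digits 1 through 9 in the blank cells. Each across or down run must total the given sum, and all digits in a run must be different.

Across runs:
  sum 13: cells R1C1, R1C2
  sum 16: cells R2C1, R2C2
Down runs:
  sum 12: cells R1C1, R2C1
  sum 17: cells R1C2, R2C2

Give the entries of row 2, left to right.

7, 9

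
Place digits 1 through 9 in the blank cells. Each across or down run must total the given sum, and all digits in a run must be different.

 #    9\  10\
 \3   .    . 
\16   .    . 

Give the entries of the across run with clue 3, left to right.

2 1

3 in 2 cells must be {1,2}; 16 in 2 cells must be {7,9}.
The 16 across and the 9 down share only 7, so R2C1 = 7.
R2C2 = 16 − 7 = 9 completes the 16 across.
R1C1 = 9 − 7 = 2 completes the 9 down.
R1C2 = 3 − 2 = 1 completes the 3 across.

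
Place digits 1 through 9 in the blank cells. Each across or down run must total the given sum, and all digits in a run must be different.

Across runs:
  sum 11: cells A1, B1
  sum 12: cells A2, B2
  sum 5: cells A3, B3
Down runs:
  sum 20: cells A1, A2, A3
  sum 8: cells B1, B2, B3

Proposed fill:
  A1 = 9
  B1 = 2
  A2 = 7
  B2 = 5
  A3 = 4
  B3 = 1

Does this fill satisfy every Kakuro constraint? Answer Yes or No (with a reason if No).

Yes

Across: 9+2=11; 7+5=12; 4+1=5. Down: 9+7+4=20; 2+5+1=8. No digit repeats within any run.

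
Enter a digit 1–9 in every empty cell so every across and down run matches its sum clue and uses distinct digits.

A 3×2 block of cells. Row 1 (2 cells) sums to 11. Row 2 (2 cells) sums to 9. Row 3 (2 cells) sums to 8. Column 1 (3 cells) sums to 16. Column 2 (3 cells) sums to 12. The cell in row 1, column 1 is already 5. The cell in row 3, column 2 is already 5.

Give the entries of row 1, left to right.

(1,2) = 11 − 5 = 6 completes the 11 across.
(2,2) = 12 − 11 = 1 completes the 12 down.
(3,1) = 8 − 5 = 3 completes the 8 across.
(2,1) = 9 − 1 = 8 completes the 9 across.

5 6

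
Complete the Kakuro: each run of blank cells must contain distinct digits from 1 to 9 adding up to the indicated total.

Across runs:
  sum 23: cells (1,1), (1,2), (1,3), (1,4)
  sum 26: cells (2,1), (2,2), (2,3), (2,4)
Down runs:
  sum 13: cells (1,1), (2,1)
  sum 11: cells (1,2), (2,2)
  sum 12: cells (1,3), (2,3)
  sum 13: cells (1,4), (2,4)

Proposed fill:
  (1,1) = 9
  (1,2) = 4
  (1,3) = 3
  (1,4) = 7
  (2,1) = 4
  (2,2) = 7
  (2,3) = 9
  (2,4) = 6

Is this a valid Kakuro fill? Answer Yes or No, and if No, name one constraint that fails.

Across: 9+4+3+7=23; 4+7+9+6=26. Down: 9+4=13; 4+7=11; 3+9=12; 7+6=13. No digit repeats within any run.

Yes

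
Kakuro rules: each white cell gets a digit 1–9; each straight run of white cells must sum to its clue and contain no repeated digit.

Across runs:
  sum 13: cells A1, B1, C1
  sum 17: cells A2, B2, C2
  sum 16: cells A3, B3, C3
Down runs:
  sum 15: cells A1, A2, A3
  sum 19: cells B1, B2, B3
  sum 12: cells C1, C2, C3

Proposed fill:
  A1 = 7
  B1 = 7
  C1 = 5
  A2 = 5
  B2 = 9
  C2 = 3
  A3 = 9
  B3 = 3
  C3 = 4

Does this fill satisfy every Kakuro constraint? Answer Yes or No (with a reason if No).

No — the across run A1–C1 sums to 19, not 13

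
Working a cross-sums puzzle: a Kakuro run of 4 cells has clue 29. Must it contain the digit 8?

The only way to make 29 from 4 distinct digits is {5,7,8,9}, which contains 8.

Yes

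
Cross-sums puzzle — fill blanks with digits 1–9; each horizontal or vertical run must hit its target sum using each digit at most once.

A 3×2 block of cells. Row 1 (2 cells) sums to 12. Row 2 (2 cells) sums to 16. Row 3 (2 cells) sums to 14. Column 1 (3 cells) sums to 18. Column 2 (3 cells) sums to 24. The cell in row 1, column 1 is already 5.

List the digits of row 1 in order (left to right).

5 7

16 in 2 cells must be {7,9}; 24 in 3 cells must be {7,8,9}.
(1,2) = 12 − 5 = 7 completes the 12 across.
Given what's placed, (2,2) must be 9 to fit the 16 across and 24 down.
(3,2) = 24 − 16 = 8 completes the 24 down.
(2,1) = 16 − 9 = 7 completes the 16 across.
(3,1) = 14 − 8 = 6 completes the 14 across.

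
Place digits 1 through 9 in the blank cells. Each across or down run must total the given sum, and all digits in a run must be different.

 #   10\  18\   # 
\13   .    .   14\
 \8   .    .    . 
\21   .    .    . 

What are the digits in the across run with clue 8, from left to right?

1 2 5

Only 5 fits R2C3 under both its across sum 8 and down sum 14.
R3C3 = 14 − 5 = 9 completes the 14 down.
Nothing is forced directly, so branch on R2C1, whose candidates are 1 or 2. If R2C1 = 2: that forces R2C2 = 1, R3C2 = 8, R1C2 = 9, after which R3C1 would have to be in {4} for the 21 across but in {1,3,5,7} for the 10 down — contradiction. So R2C1 = 1.
R2C2 = 8 − 6 = 2 completes the 8 across.
R3C2 = 7: the only remaining digit allowed by both the 21 across and the 18 down.
R1C2 = 18 − 9 = 9 completes the 18 down.
R3C1 = 21 − 16 = 5 completes the 21 across.
R1C1 = 13 − 9 = 4 completes the 13 across.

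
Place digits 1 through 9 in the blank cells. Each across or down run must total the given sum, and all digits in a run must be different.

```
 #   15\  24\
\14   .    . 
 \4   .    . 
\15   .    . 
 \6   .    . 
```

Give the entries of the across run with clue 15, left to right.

7 8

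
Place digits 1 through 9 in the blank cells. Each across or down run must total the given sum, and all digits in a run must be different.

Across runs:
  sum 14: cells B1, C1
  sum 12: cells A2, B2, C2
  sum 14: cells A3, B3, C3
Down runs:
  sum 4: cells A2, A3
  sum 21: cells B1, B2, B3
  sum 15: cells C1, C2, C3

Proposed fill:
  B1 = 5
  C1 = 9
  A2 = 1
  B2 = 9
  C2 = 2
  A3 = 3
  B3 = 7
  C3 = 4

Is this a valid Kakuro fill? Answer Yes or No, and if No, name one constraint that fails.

Across: 5+9=14; 1+9+2=12; 3+7+4=14. Down: 1+3=4; 5+9+7=21; 9+2+4=15. No digit repeats within any run.

Yes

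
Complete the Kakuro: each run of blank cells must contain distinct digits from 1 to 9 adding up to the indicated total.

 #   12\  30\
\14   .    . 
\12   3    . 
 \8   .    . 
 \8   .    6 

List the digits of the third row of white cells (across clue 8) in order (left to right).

30 in 4 cells must be {6,7,8,9}.
Given what's placed, R1C1 must be 6 to fit the 14 across and 12 down.
R1C2 = 14 − 6 = 8 completes the 14 across.
R2C2 = 12 − 3 = 9 completes the 12 across.
R3C2 = 30 − 23 = 7 completes the 30 down.
R4C1 = 8 − 6 = 2 completes the 8 across.
R3C1 = 8 − 7 = 1 completes the 8 across.

1 7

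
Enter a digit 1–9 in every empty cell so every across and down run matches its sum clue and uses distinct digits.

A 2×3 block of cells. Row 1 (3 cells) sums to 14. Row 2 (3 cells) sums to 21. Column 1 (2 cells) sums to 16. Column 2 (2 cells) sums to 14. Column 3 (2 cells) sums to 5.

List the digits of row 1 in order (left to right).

16 in 2 cells must be {7,9}.
The 21 across and the 5 down share only 4, so (2,3) = 4.
(1,3) = 5 − 4 = 1 completes the 5 down.
Given what's placed, (2,1) must be 9 to fit the 21 across and 16 down.
(2,2) = 21 − 13 = 8 completes the 21 across.
(1,1) = 16 − 9 = 7 completes the 16 down.
(1,2) = 14 − 8 = 6 completes the 14 across.

7, 6, 1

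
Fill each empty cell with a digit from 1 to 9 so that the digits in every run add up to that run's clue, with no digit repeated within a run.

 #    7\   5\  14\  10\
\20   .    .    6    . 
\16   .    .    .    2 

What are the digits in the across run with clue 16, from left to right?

5 1 8 2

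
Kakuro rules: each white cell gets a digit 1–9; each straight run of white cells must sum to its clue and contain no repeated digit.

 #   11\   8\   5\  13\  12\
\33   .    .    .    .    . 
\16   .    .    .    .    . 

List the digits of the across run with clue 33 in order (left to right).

16 in 5 cells must be {1,2,3,4,6}.
Nothing is forced directly, so branch on R2C4, whose candidates are 4 or 6. If R2C4 = 4: that forces R1C4 = 9, R2C5 = 3, after which R1C5 would have to be in {3,4,5,6,7,8} for the 33 across but in {9} for the 12 down — contradiction. So R2C4 = 6.
R1C4 = 13 − 6 = 7 completes the 13 down.
Nothing is forced directly, so branch on R1C3, whose candidates are 3 or 4. If R1C3 = 3: that forces R1C2 = 6, R2C2 = 2, after which R2C3 would have to be in {1,3,4} for the 16 across but in {2} for the 5 down — contradiction. So R1C3 = 4.
R1C2 = 5: the only remaining digit allowed by both the 33 across and the 8 down.
R2C2 = 8 − 5 = 3 completes the 8 down.
R2C3 = 5 − 4 = 1 completes the 5 down.
Given what's placed, R2C5 must be 4 to fit the 16 across and 12 down.
R1C5 = 12 − 4 = 8 completes the 12 down.
R2C1 = 16 − 14 = 2 completes the 16 across.
R1C1 = 33 − 24 = 9 completes the 33 across.

9 5 4 7 8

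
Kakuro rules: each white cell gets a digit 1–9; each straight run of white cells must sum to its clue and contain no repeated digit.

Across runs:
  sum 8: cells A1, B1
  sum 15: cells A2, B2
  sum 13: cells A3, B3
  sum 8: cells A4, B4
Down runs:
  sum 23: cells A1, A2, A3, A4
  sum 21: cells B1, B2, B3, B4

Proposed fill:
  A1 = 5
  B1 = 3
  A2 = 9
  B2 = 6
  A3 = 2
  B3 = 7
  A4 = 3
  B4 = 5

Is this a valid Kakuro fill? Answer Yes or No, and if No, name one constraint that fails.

No — the down run A1–A4 sums to 19, not 23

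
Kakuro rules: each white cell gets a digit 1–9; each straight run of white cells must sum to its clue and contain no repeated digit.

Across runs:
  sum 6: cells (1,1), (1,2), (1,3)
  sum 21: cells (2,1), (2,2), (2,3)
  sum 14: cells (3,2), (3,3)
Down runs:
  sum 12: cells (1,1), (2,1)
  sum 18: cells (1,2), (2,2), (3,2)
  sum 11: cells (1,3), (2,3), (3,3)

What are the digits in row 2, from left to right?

9 8 4

6 in 3 cells must be {1,2,3}.
Only 3 fits (1,1) under both its across sum 6 and down sum 12.
(2,1) = 12 − 3 = 9 completes the 12 down.
Nothing is forced directly, so branch on (1,2), whose candidates are 1 or 2. If (1,2) = 2: that forces (1,3) = 1, (2,2) = 7, after which (2,3) would have to be in {5} for the 21 across but in {2,3,4,6,7,8} for the 11 down — contradiction. So (1,2) = 1.
(1,3) = 6 − 4 = 2 completes the 6 across.
(2,2) = 8: the only remaining digit allowed by both the 21 across and the 18 down.
(2,3) = 21 − 17 = 4 completes the 21 across.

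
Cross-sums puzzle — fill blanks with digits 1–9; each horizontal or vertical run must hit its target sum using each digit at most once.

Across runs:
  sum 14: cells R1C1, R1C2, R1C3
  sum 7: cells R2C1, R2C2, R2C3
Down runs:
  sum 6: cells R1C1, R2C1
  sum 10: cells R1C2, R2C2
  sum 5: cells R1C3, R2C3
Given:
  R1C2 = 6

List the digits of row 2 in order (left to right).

1 4 2

7 in 3 cells must be {1,2,4}.
R2C2 = 10 − 6 = 4 completes the 10 down.
Nothing is forced directly, so branch on R1C1, whose candidates are 1 or 5. If R1C1 = 1: then R1C3 would have to be in {7} for the 14 across but in {1,2,3,4} for the 5 down — contradiction. So R1C1 = 5.
R1C3 = 14 − 11 = 3 completes the 14 across.
R2C1 = 6 − 5 = 1 completes the 6 down.
R2C3 = 7 − 5 = 2 completes the 7 across.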